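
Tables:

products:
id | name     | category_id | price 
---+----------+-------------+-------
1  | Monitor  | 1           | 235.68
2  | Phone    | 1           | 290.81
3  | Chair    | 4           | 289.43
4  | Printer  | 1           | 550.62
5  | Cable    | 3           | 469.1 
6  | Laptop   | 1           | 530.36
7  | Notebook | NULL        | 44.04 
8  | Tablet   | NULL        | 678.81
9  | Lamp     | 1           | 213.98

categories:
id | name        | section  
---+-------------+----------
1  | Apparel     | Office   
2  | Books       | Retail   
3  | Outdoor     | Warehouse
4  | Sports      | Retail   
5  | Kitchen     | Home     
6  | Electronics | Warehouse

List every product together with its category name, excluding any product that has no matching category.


INNER JOIN keeps only products rows whose category_id matches an id in categories. Walk through each product:
  - product 1 (Monitor): category_id=1 -> matches Apparel
  - product 2 (Phone): category_id=1 -> matches Apparel
  - product 3 (Chair): category_id=4 -> matches Sports
  - product 4 (Printer): category_id=1 -> matches Apparel
  - product 5 (Cable): category_id=3 -> matches Outdoor
  - product 6 (Laptop): category_id=1 -> matches Apparel
  - product 7 (Notebook): category_id=NULL, no match -> dropped
  - product 8 (Tablet): category_id=NULL, no match -> dropped
  - product 9 (Lamp): category_id=1 -> matches Apparel
So 2 of 9 rows are dropped.

SQL:
SELECT a.name, b.name AS category
FROM products a
INNER JOIN categories b ON a.category_id = b.id

Result:
name    | category
--------+---------
Monitor | Apparel 
Phone   | Apparel 
Chair   | Sports  
Printer | Apparel 
Cable   | Outdoor 
Laptop  | Apparel 
Lamp    | Apparel 


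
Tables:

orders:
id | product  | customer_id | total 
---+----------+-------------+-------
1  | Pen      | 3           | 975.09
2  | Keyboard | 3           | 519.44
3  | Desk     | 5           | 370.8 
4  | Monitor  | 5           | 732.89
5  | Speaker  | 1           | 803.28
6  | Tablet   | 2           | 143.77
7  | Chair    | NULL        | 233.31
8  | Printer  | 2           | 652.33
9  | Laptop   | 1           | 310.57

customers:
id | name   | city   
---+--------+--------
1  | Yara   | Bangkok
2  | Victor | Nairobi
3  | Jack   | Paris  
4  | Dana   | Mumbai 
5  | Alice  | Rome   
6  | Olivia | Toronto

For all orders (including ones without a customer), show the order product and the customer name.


LEFT JOIN keeps every row from orders (the left table); where customer_id has no match in customers, the customer columns become NULL. Walk through each order:
  - order 1 (Pen): customer_id=3 -> matches Jack
  - order 2 (Keyboard): customer_id=3 -> matches Jack
  - order 3 (Desk): customer_id=5 -> matches Alice
  - order 4 (Monitor): customer_id=5 -> matches Alice
  - order 5 (Speaker): customer_id=1 -> matches Yara
  - order 6 (Tablet): customer_id=2 -> matches Victor
  - order 7 (Chair): customer_id=NULL, no match -> kept with NULL
  - order 8 (Printer): customer_id=2 -> matches Victor
  - order 9 (Laptop): customer_id=1 -> matches Yara
All 9 rows appear; 1 has NULL customer.

SQL:
SELECT a.product, b.name AS customer
FROM orders a
LEFT JOIN customers b ON a.customer_id = b.id

Result:
product  | customer
---------+---------
Pen      | Jack    
Keyboard | Jack    
Desk     | Alice   
Monitor  | Alice   
Speaker  | Yara    
Tablet   | Victor  
Chair    | NULL    
Printer  | Victor  
Laptop   | Yara    


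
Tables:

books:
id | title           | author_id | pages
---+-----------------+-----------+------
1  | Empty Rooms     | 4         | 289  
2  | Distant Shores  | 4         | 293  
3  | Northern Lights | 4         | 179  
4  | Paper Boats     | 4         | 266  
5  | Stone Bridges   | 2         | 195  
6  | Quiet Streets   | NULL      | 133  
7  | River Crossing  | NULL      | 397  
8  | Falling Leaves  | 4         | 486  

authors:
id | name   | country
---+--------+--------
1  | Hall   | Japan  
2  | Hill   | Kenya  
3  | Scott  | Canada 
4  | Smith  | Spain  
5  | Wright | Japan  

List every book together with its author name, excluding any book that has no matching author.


INNER JOIN keeps only books rows whose author_id matches an id in authors. Walk through each book:
  - book 1 (Empty Rooms): author_id=4 -> matches Smith
  - book 2 (Distant Shores): author_id=4 -> matches Smith
  - book 3 (Northern Lights): author_id=4 -> matches Smith
  - book 4 (Paper Boats): author_id=4 -> matches Smith
  - book 5 (Stone Bridges): author_id=2 -> matches Hill
  - book 6 (Quiet Streets): author_id=NULL, no match -> dropped
  - book 7 (River Crossing): author_id=NULL, no match -> dropped
  - book 8 (Falling Leaves): author_id=4 -> matches Smith
So 2 of 8 rows are dropped.

SQL:
SELECT a.title, b.name AS author
FROM books a
INNER JOIN authors b ON a.author_id = b.id

Result:
title           | author
----------------+-------
Empty Rooms     | Smith 
Distant Shores  | Smith 
Northern Lights | Smith 
Paper Boats     | Smith 
Stone Bridges   | Hill  
Falling Leaves  | Smith 


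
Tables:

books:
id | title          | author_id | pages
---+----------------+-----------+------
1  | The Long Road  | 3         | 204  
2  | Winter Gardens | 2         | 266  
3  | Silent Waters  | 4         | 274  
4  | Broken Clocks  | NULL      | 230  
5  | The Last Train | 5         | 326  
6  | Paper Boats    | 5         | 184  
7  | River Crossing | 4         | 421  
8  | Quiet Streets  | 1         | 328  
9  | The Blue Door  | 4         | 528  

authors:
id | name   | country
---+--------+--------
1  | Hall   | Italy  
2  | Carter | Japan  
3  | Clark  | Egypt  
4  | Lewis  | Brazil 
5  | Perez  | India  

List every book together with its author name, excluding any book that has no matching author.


INNER JOIN keeps only books rows whose author_id matches an id in authors. Walk through each book:
  - book 1 (The Long Road): author_id=3 -> matches Clark
  - book 2 (Winter Gardens): author_id=2 -> matches Carter
  - book 3 (Silent Waters): author_id=4 -> matches Lewis
  - book 4 (Broken Clocks): author_id=NULL, no match -> dropped
  - book 5 (The Last Train): author_id=5 -> matches Perez
  - book 6 (Paper Boats): author_id=5 -> matches Perez
  - book 7 (River Crossing): author_id=4 -> matches Lewis
  - book 8 (Quiet Streets): author_id=1 -> matches Hall
  - book 9 (The Blue Door): author_id=4 -> matches Lewis
So 1 of 9 rows is dropped.

SQL:
SELECT a.title, b.name AS author
FROM books a
INNER JOIN authors b ON a.author_id = b.id

Result:
title          | author
---------------+-------
The Long Road  | Clark 
Winter Gardens | Carter
Silent Waters  | Lewis 
The Last Train | Perez 
Paper Boats    | Perez 
River Crossing | Lewis 
Quiet Streets  | Hall  
The Blue Door  | Lewis 


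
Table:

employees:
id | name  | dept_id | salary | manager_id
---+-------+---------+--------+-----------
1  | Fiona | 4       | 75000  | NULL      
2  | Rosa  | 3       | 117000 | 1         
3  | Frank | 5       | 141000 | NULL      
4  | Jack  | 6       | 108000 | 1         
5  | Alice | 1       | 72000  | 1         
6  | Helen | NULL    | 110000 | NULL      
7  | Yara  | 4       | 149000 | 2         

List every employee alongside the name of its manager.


This is a self-join: employees is joined to a second copy of itself, matching each row's manager_id to another row's id. Use LEFT JOIN so rows with manager_id=NULL are kept.
  - employee 1 (Fiona): manager_id=NULL -> NULL
  - employee 2 (Rosa): manager_id=1 -> Fiona
  - employee 3 (Frank): manager_id=NULL -> NULL
  - employee 4 (Jack): manager_id=1 -> Fiona
  - employee 5 (Alice): manager_id=1 -> Fiona
  - employee 6 (Helen): manager_id=NULL -> NULL
  - employee 7 (Yara): manager_id=2 -> Rosa

SQL:
SELECT a.name AS item, b.name AS manager
FROM employees a
LEFT JOIN employees b ON a.manager_id = b.id

Result:
item  | manager
------+--------
Fiona | NULL   
Rosa  | Fiona  
Frank | NULL   
Jack  | Fiona  
Alice | Fiona  
Helen | NULL   
Yara  | Rosa   


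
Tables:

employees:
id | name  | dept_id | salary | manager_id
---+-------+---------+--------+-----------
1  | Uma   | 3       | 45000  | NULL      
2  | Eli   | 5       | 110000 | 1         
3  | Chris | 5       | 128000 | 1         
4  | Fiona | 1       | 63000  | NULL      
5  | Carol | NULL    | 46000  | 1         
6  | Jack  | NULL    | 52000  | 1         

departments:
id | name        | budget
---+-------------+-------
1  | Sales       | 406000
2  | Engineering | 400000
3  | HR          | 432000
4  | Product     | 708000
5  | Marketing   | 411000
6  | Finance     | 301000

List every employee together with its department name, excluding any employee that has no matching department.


INNER JOIN keeps only employees rows whose dept_id matches an id in departments. Walk through each employee:
  - employee 1 (Uma): dept_id=3 -> matches HR
  - employee 2 (Eli): dept_id=5 -> matches Marketing
  - employee 3 (Chris): dept_id=5 -> matches Marketing
  - employee 4 (Fiona): dept_id=1 -> matches Sales
  - employee 5 (Carol): dept_id=NULL, no match -> dropped
  - employee 6 (Jack): dept_id=NULL, no match -> dropped
So 2 of 6 rows are dropped.

SQL:
SELECT a.name, b.name AS department
FROM employees a
INNER JOIN departments b ON a.dept_id = b.id

Result:
name  | department
------+-----------
Uma   | HR        
Eli   | Marketing 
Chris | Marketing 
Fiona | Sales     


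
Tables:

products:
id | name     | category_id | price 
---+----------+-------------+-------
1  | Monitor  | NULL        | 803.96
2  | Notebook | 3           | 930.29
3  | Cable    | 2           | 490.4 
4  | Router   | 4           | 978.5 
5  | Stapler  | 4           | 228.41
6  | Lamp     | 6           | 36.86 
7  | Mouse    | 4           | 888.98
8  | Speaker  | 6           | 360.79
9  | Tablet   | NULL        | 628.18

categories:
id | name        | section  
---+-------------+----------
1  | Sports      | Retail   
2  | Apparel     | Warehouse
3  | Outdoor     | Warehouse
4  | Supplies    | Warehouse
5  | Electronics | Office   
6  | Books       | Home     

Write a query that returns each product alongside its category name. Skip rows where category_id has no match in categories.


INNER JOIN keeps only products rows whose category_id matches an id in categories. Walk through each product:
  - product 1 (Monitor): category_id=NULL, no match -> dropped
  - product 2 (Notebook): category_id=3 -> matches Outdoor
  - product 3 (Cable): category_id=2 -> matches Apparel
  - product 4 (Router): category_id=4 -> matches Supplies
  - product 5 (Stapler): category_id=4 -> matches Supplies
  - product 6 (Lamp): category_id=6 -> matches Books
  - product 7 (Mouse): category_id=4 -> matches Supplies
  - product 8 (Speaker): category_id=6 -> matches Books
  - product 9 (Tablet): category_id=NULL, no match -> dropped
So 2 of 9 rows are dropped.

SQL:
SELECT a.name, b.name AS category
FROM products a
INNER JOIN categories b ON a.category_id = b.id

Result:
name     | category
---------+---------
Notebook | Outdoor 
Cable    | Apparel 
Router   | Supplies
Stapler  | Supplies
Lamp     | Books   
Mouse    | Supplies
Speaker  | Books   


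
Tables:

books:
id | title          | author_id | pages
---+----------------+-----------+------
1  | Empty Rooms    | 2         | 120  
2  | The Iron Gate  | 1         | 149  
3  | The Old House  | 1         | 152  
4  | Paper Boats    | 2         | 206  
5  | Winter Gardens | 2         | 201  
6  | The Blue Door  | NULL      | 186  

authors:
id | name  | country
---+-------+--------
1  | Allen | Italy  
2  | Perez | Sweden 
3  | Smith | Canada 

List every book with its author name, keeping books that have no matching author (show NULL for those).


LEFT JOIN keeps every row from books (the left table); where author_id has no match in authors, the author columns become NULL. Walk through each book:
  - book 1 (Empty Rooms): author_id=2 -> matches Perez
  - book 2 (The Iron Gate): author_id=1 -> matches Allen
  - book 3 (The Old House): author_id=1 -> matches Allen
  - book 4 (Paper Boats): author_id=2 -> matches Perez
  - book 5 (Winter Gardens): author_id=2 -> matches Perez
  - book 6 (The Blue Door): author_id=NULL, no match -> kept with NULL
All 6 rows appear; 1 has NULL author.

SQL:
SELECT a.title, b.name AS author
FROM books a
LEFT JOIN authors b ON a.author_id = b.id

Result:
title          | author
---------------+-------
Empty Rooms    | Perez 
The Iron Gate  | Allen 
The Old House  | Allen 
Paper Boats    | Perez 
Winter Gardens | Perez 
The Blue Door  | NULL  


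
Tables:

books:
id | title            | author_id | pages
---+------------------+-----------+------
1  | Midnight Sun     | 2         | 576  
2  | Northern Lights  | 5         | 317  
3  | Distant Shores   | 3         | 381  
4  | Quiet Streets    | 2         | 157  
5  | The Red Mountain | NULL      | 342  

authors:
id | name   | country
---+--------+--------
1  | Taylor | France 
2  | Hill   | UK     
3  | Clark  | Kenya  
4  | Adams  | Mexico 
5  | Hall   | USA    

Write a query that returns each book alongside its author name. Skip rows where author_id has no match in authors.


INNER JOIN keeps only books rows whose author_id matches an id in authors. Walk through each book:
  - book 1 (Midnight Sun): author_id=2 -> matches Hill
  - book 2 (Northern Lights): author_id=5 -> matches Hall
  - book 3 (Distant Shores): author_id=3 -> matches Clark
  - book 4 (Quiet Streets): author_id=2 -> matches Hill
  - book 5 (The Red Mountain): author_id=NULL, no match -> dropped
So 1 of 5 rows is dropped.

SQL:
SELECT a.title, b.name AS author
FROM books a
INNER JOIN authors b ON a.author_id = b.id

Result:
title           | author
----------------+-------
Midnight Sun    | Hill  
Northern Lights | Hall  
Distant Shores  | Clark 
Quiet Streets   | Hill  


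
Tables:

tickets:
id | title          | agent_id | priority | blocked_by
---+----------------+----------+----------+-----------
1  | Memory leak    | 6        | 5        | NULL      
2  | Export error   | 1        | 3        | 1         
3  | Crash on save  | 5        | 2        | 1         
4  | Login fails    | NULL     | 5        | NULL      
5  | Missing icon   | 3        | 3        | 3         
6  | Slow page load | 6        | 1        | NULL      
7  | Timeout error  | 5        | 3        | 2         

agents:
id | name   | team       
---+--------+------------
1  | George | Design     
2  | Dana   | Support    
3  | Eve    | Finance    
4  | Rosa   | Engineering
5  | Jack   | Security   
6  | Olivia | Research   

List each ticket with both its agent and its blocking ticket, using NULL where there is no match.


Two LEFT JOINs from the same base table tickets: one to agents via agent_id, one to tickets itself via blocked_by. Both are LEFT so every ticket is preserved.
Match against agents:
  - ticket 1 (Memory leak): agent_id=6 -> matches Olivia
  - ticket 2 (Export error): agent_id=1 -> matches George
  - ticket 3 (Crash on save): agent_id=5 -> matches Jack
  - ticket 4 (Login fails): agent_id=NULL, no match -> kept with NULL
  - ticket 5 (Missing icon): agent_id=3 -> matches Eve
  - ticket 6 (Slow page load): agent_id=6 -> matches Olivia
  - ticket 7 (Timeout error): agent_id=5 -> matches Jack
Match against tickets (self):
  - ticket 1 (Memory leak): blocked_by=NULL -> NULL
  - ticket 2 (Export error): blocked_by=1 -> Memory leak
  - ticket 3 (Crash on save): blocked_by=1 -> Memory leak
  - ticket 4 (Login fails): blocked_by=NULL -> NULL
  - ticket 5 (Missing icon): blocked_by=3 -> Crash on save
  - ticket 6 (Slow page load): blocked_by=NULL -> NULL
  - ticket 7 (Timeout error): blocked_by=2 -> Export error

SQL:
SELECT a.title, b.name AS agent, c.title AS blocked_by
FROM tickets a
LEFT JOIN agents b ON a.agent_id = b.id
LEFT JOIN tickets c ON a.blocked_by = c.id

Result:
title          | agent  | blocked_by   
---------------+--------+--------------
Memory leak    | Olivia | NULL         
Export error   | George | Memory leak  
Crash on save  | Jack   | Memory leak  
Login fails    | NULL   | NULL         
Missing icon   | Eve    | Crash on save
Slow page load | Olivia | NULL         
Timeout error  | Jack   | Export error 


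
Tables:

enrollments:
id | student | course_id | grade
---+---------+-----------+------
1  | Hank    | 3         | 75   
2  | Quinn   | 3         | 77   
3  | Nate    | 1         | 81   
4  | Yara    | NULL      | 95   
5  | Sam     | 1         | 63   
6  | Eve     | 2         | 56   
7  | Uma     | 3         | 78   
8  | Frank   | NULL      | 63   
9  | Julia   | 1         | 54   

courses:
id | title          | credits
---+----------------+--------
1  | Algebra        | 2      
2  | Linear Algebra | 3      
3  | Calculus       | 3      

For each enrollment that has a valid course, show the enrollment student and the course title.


INNER JOIN keeps only enrollments rows whose course_id matches an id in courses. Walk through each enrollment:
  - enrollment 1 (Hank): course_id=3 -> matches Calculus
  - enrollment 2 (Quinn): course_id=3 -> matches Calculus
  - enrollment 3 (Nate): course_id=1 -> matches Algebra
  - enrollment 4 (Yara): course_id=NULL, no match -> dropped
  - enrollment 5 (Sam): course_id=1 -> matches Algebra
  - enrollment 6 (Eve): course_id=2 -> matches Linear Algebra
  - enrollment 7 (Uma): course_id=3 -> matches Calculus
  - enrollment 8 (Frank): course_id=NULL, no match -> dropped
  - enrollment 9 (Julia): course_id=1 -> matches Algebra
So 2 of 9 rows are dropped.

SQL:
SELECT a.student, b.title AS course
FROM enrollments a
INNER JOIN courses b ON a.course_id = b.id

Result:
student | course        
--------+---------------
Hank    | Calculus      
Quinn   | Calculus      
Nate    | Algebra       
Sam     | Algebra       
Eve     | Linear Algebra
Uma     | Calculus      
Julia   | Algebra       


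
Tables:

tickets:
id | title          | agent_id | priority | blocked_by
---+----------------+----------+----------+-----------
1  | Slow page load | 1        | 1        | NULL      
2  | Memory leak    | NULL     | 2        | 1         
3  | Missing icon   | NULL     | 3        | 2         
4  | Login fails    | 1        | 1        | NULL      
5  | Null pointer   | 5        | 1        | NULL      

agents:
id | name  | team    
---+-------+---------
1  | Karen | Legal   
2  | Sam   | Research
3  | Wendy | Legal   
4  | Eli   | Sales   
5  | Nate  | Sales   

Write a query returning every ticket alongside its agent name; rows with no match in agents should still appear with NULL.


LEFT JOIN keeps every row from tickets (the left table); where agent_id has no match in agents, the agent columns become NULL. Walk through each ticket:
  - ticket 1 (Slow page load): agent_id=1 -> matches Karen
  - ticket 2 (Memory leak): agent_id=NULL, no match -> kept with NULL
  - ticket 3 (Missing icon): agent_id=NULL, no match -> kept with NULL
  - ticket 4 (Login fails): agent_id=1 -> matches Karen
  - ticket 5 (Null pointer): agent_id=5 -> matches Nate
All 5 rows appear; 2 have NULL agent.

SQL:
SELECT a.title, b.name AS agent
FROM tickets a
LEFT JOIN agents b ON a.agent_id = b.id

Result:
title          | agent
---------------+------
Slow page load | Karen
Memory leak    | NULL 
Missing icon   | NULL 
Login fails    | Karen
Null pointer   | Nate 


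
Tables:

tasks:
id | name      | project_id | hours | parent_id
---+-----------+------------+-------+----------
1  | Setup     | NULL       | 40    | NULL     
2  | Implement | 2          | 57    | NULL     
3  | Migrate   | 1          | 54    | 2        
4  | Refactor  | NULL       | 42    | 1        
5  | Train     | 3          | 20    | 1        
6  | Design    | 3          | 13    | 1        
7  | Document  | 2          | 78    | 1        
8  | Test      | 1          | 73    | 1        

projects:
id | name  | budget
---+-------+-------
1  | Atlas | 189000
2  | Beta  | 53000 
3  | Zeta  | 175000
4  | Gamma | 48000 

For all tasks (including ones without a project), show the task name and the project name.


LEFT JOIN keeps every row from tasks (the left table); where project_id has no match in projects, the project columns become NULL. Walk through each task:
  - task 1 (Setup): project_id=NULL, no match -> kept with NULL
  - task 2 (Implement): project_id=2 -> matches Beta
  - task 3 (Migrate): project_id=1 -> matches Atlas
  - task 4 (Refactor): project_id=NULL, no match -> kept with NULL
  - task 5 (Train): project_id=3 -> matches Zeta
  - task 6 (Design): project_id=3 -> matches Zeta
  - task 7 (Document): project_id=2 -> matches Beta
  - task 8 (Test): project_id=1 -> matches Atlas
All 8 rows appear; 2 have NULL project.

SQL:
SELECT a.name, b.name AS project
FROM tasks a
LEFT JOIN projects b ON a.project_id = b.id

Result:
name      | project
----------+--------
Setup     | NULL   
Implement | Beta   
Migrate   | Atlas  
Refactor  | NULL   
Train     | Zeta   
Design    | Zeta   
Document  | Beta   
Test      | Atlas  


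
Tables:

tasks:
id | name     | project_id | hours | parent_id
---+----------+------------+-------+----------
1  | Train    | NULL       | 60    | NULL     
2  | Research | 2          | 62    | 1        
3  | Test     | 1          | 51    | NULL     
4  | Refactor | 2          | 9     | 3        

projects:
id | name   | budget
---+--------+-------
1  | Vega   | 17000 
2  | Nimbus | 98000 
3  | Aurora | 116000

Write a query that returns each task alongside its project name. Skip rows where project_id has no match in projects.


INNER JOIN keeps only tasks rows whose project_id matches an id in projects. Walk through each task:
  - task 1 (Train): project_id=NULL, no match -> dropped
  - task 2 (Research): project_id=2 -> matches Nimbus
  - task 3 (Test): project_id=1 -> matches Vega
  - task 4 (Refactor): project_id=2 -> matches Nimbus
So 1 of 4 rows is dropped.

SQL:
SELECT a.name, b.name AS project
FROM tasks a
INNER JOIN projects b ON a.project_id = b.id

Result:
name     | project
---------+--------
Research | Nimbus 
Test     | Vega   
Refactor | Nimbus 


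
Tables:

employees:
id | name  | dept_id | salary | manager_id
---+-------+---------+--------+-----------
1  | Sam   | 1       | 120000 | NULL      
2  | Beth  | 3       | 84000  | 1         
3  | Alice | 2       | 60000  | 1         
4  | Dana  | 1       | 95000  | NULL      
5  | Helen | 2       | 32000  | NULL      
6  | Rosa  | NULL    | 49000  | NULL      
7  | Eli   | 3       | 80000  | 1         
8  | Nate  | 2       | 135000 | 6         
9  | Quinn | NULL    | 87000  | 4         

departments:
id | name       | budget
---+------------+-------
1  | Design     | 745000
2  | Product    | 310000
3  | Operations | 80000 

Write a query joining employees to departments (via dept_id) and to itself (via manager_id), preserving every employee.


Two LEFT JOINs from the same base table employees: one to departments via dept_id, one to employees itself via manager_id. Both are LEFT so every employee is preserved.
Match against departments:
  - employee 1 (Sam): dept_id=1 -> matches Design
  - employee 2 (Beth): dept_id=3 -> matches Operations
  - employee 3 (Alice): dept_id=2 -> matches Product
  - employee 4 (Dana): dept_id=1 -> matches Design
  - employee 5 (Helen): dept_id=2 -> matches Product
  - employee 6 (Rosa): dept_id=NULL, no match -> kept with NULL
  - employee 7 (Eli): dept_id=3 -> matches Operations
  - employee 8 (Nate): dept_id=2 -> matches Product
  - employee 9 (Quinn): dept_id=NULL, no match -> kept with NULL
Match against employees (self):
  - employee 1 (Sam): manager_id=NULL -> NULL
  - employee 2 (Beth): manager_id=1 -> Sam
  - employee 3 (Alice): manager_id=1 -> Sam
  - employee 4 (Dana): manager_id=NULL -> NULL
  - employee 5 (Helen): manager_id=NULL -> NULL
  - employee 6 (Rosa): manager_id=NULL -> NULL
  - employee 7 (Eli): manager_id=1 -> Sam
  - employee 8 (Nate): manager_id=6 -> Rosa
  - employee 9 (Quinn): manager_id=4 -> Dana

SQL:
SELECT a.name, b.name AS department, c.name AS manager
FROM employees a
LEFT JOIN departments b ON a.dept_id = b.id
LEFT JOIN employees c ON a.manager_id = c.id

Result:
name  | department | manager
------+------------+--------
Sam   | Design     | NULL   
Beth  | Operations | Sam    
Alice | Product    | Sam    
Dana  | Design     | NULL   
Helen | Product    | NULL   
Rosa  | NULL       | NULL   
Eli   | Operations | Sam    
Nate  | Product    | Rosa   
Quinn | NULL       | Dana   


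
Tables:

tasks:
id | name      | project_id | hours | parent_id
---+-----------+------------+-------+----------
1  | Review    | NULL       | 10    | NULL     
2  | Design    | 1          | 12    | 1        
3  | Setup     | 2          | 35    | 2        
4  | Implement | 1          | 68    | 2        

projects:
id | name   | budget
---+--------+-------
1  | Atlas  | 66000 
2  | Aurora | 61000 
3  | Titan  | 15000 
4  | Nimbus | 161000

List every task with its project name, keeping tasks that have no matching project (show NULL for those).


LEFT JOIN keeps every row from tasks (the left table); where project_id has no match in projects, the project columns become NULL. Walk through each task:
  - task 1 (Review): project_id=NULL, no match -> kept with NULL
  - task 2 (Design): project_id=1 -> matches Atlas
  - task 3 (Setup): project_id=2 -> matches Aurora
  - task 4 (Implement): project_id=1 -> matches Atlas
All 4 rows appear; 1 has NULL project.

SQL:
SELECT a.name, b.name AS project
FROM tasks a
LEFT JOIN projects b ON a.project_id = b.id

Result:
name      | project
----------+--------
Review    | NULL   
Design    | Atlas  
Setup     | Aurora 
Implement | Atlas  


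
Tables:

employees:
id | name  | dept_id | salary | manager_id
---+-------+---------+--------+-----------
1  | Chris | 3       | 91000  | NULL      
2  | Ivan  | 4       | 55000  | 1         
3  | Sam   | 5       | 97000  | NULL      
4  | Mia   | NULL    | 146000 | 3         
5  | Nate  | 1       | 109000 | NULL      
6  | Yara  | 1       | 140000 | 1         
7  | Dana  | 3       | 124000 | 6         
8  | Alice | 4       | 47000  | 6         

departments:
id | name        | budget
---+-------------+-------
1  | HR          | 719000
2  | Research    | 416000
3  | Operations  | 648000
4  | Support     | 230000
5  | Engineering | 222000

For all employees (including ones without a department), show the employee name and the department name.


LEFT JOIN keeps every row from employees (the left table); where dept_id has no match in departments, the department columns become NULL. Walk through each employee:
  - employee 1 (Chris): dept_id=3 -> matches Operations
  - employee 2 (Ivan): dept_id=4 -> matches Support
  - employee 3 (Sam): dept_id=5 -> matches Engineering
  - employee 4 (Mia): dept_id=NULL, no match -> kept with NULL
  - employee 5 (Nate): dept_id=1 -> matches HR
  - employee 6 (Yara): dept_id=1 -> matches HR
  - employee 7 (Dana): dept_id=3 -> matches Operations
  - employee 8 (Alice): dept_id=4 -> matches Support
All 8 rows appear; 1 has NULL department.

SQL:
SELECT a.name, b.name AS department
FROM employees a
LEFT JOIN departments b ON a.dept_id = b.id

Result:
name  | department 
------+------------
Chris | Operations 
Ivan  | Support    
Sam   | Engineering
Mia   | NULL       
Nate  | HR         
Yara  | HR         
Dana  | Operations 
Alice | Support    


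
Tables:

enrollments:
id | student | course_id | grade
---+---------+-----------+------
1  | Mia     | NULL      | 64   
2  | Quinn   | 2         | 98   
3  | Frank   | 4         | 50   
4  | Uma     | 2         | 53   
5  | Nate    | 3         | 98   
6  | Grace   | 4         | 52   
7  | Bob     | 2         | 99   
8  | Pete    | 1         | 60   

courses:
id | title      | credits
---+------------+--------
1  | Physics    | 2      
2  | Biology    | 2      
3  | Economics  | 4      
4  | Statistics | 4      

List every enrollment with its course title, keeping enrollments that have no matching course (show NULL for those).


LEFT JOIN keeps every row from enrollments (the left table); where course_id has no match in courses, the course columns become NULL. Walk through each enrollment:
  - enrollment 1 (Mia): course_id=NULL, no match -> kept with NULL
  - enrollment 2 (Quinn): course_id=2 -> matches Biology
  - enrollment 3 (Frank): course_id=4 -> matches Statistics
  - enrollment 4 (Uma): course_id=2 -> matches Biology
  - enrollment 5 (Nate): course_id=3 -> matches Economics
  - enrollment 6 (Grace): course_id=4 -> matches Statistics
  - enrollment 7 (Bob): course_id=2 -> matches Biology
  - enrollment 8 (Pete): course_id=1 -> matches Physics
All 8 rows appear; 1 has NULL course.

SQL:
SELECT a.student, b.title AS course
FROM enrollments a
LEFT JOIN courses b ON a.course_id = b.id

Result:
student | course    
--------+-----------
Mia     | NULL      
Quinn   | Biology   
Frank   | Statistics
Uma     | Biology   
Nate    | Economics 
Grace   | Statistics
Bob     | Biology   
Pete    | Physics   


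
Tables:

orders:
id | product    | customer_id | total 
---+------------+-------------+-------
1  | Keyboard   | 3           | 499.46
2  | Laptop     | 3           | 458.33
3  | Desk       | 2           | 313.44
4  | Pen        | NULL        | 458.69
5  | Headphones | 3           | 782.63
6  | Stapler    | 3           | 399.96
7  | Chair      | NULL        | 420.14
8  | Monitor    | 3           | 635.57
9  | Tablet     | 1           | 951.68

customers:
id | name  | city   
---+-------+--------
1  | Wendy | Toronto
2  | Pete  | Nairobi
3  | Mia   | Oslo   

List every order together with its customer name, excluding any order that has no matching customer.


INNER JOIN keeps only orders rows whose customer_id matches an id in customers. Walk through each order:
  - order 1 (Keyboard): customer_id=3 -> matches Mia
  - order 2 (Laptop): customer_id=3 -> matches Mia
  - order 3 (Desk): customer_id=2 -> matches Pete
  - order 4 (Pen): customer_id=NULL, no match -> dropped
  - order 5 (Headphones): customer_id=3 -> matches Mia
  - order 6 (Stapler): customer_id=3 -> matches Mia
  - order 7 (Chair): customer_id=NULL, no match -> dropped
  - order 8 (Monitor): customer_id=3 -> matches Mia
  - order 9 (Tablet): customer_id=1 -> matches Wendy
So 2 of 9 rows are dropped.

SQL:
SELECT a.product, b.name AS customer
FROM orders a
INNER JOIN customers b ON a.customer_id = b.id

Result:
product    | customer
-----------+---------
Keyboard   | Mia     
Laptop     | Mia     
Desk       | Pete    
Headphones | Mia     
Stapler    | Mia     
Monitor    | Mia     
Tablet     | Wendy   


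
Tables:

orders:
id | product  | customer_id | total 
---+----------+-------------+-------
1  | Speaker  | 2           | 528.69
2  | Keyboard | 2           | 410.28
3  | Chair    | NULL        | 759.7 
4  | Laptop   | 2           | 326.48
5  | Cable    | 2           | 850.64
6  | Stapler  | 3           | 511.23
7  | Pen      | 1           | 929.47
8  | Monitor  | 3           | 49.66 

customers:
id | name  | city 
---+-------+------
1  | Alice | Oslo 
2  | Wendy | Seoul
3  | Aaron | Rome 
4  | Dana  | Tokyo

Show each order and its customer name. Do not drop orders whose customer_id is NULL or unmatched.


LEFT JOIN keeps every row from orders (the left table); where customer_id has no match in customers, the customer columns become NULL. Walk through each order:
  - order 1 (Speaker): customer_id=2 -> matches Wendy
  - order 2 (Keyboard): customer_id=2 -> matches Wendy
  - order 3 (Chair): customer_id=NULL, no match -> kept with NULL
  - order 4 (Laptop): customer_id=2 -> matches Wendy
  - order 5 (Cable): customer_id=2 -> matches Wendy
  - order 6 (Stapler): customer_id=3 -> matches Aaron
  - order 7 (Pen): customer_id=1 -> matches Alice
  - order 8 (Monitor): customer_id=3 -> matches Aaron
All 8 rows appear; 1 has NULL customer.

SQL:
SELECT a.product, b.name AS customer
FROM orders a
LEFT JOIN customers b ON a.customer_id = b.id

Result:
product  | customer
---------+---------
Speaker  | Wendy   
Keyboard | Wendy   
Chair    | NULL    
Laptop   | Wendy   
Cable    | Wendy   
Stapler  | Aaron   
Pen      | Alice   
Monitor  | Aaron   


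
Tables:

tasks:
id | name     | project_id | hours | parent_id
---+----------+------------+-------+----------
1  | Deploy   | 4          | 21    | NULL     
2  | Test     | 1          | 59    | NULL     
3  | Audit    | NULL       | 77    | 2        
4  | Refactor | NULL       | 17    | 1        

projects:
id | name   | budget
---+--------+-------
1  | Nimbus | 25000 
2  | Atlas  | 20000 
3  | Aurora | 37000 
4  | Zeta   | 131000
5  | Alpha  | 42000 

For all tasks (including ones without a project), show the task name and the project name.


LEFT JOIN keeps every row from tasks (the left table); where project_id has no match in projects, the project columns become NULL. Walk through each task:
  - task 1 (Deploy): project_id=4 -> matches Zeta
  - task 2 (Test): project_id=1 -> matches Nimbus
  - task 3 (Audit): project_id=NULL, no match -> kept with NULL
  - task 4 (Refactor): project_id=NULL, no match -> kept with NULL
All 4 rows appear; 2 have NULL project.

SQL:
SELECT a.name, b.name AS project
FROM tasks a
LEFT JOIN projects b ON a.project_id = b.id

Result:
name     | project
---------+--------
Deploy   | Zeta   
Test     | Nimbus 
Audit    | NULL   
Refactor | NULL   


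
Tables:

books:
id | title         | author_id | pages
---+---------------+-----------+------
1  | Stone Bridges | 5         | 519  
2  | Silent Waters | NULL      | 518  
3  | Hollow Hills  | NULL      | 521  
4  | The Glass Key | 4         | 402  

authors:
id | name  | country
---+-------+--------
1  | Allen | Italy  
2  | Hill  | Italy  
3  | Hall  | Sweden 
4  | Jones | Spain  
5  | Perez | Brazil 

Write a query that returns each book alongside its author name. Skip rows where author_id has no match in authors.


INNER JOIN keeps only books rows whose author_id matches an id in authors. Walk through each book:
  - book 1 (Stone Bridges): author_id=5 -> matches Perez
  - book 2 (Silent Waters): author_id=NULL, no match -> dropped
  - book 3 (Hollow Hills): author_id=NULL, no match -> dropped
  - book 4 (The Glass Key): author_id=4 -> matches Jones
So 2 of 4 rows are dropped.

SQL:
SELECT a.title, b.name AS author
FROM books a
INNER JOIN authors b ON a.author_id = b.id

Result:
title         | author
--------------+-------
Stone Bridges | Perez 
The Glass Key | Jones 


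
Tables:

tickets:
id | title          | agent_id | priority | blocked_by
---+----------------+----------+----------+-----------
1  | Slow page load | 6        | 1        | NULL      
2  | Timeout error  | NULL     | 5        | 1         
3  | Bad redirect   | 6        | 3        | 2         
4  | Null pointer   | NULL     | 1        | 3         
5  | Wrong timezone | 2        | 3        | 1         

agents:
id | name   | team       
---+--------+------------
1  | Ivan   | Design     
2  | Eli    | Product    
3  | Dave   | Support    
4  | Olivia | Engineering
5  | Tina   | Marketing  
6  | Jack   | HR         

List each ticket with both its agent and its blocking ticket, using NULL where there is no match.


Two LEFT JOINs from the same base table tickets: one to agents via agent_id, one to tickets itself via blocked_by. Both are LEFT so every ticket is preserved.
Match against agents:
  - ticket 1 (Slow page load): agent_id=6 -> matches Jack
  - ticket 2 (Timeout error): agent_id=NULL, no match -> kept with NULL
  - ticket 3 (Bad redirect): agent_id=6 -> matches Jack
  - ticket 4 (Null pointer): agent_id=NULL, no match -> kept with NULL
  - ticket 5 (Wrong timezone): agent_id=2 -> matches Eli
Match against tickets (self):
  - ticket 1 (Slow page load): blocked_by=NULL -> NULL
  - ticket 2 (Timeout error): blocked_by=1 -> Slow page load
  - ticket 3 (Bad redirect): blocked_by=2 -> Timeout error
  - ticket 4 (Null pointer): blocked_by=3 -> Bad redirect
  - ticket 5 (Wrong timezone): blocked_by=1 -> Slow page load

SQL:
SELECT a.title, b.name AS agent, c.title AS blocked_by
FROM tickets a
LEFT JOIN agents b ON a.agent_id = b.id
LEFT JOIN tickets c ON a.blocked_by = c.id

Result:
title          | agent | blocked_by    
---------------+-------+---------------
Slow page load | Jack  | NULL          
Timeout error  | NULL  | Slow page load
Bad redirect   | Jack  | Timeout error 
Null pointer   | NULL  | Bad redirect  
Wrong timezone | Eli   | Slow page load


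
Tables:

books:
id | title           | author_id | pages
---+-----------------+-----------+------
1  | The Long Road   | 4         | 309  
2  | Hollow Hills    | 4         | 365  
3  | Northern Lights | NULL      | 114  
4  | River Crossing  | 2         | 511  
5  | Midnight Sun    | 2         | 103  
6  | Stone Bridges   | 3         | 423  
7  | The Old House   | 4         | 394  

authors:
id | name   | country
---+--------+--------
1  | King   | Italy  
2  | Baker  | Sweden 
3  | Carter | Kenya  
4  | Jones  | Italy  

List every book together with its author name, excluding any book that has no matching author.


INNER JOIN keeps only books rows whose author_id matches an id in authors. Walk through each book:
  - book 1 (The Long Road): author_id=4 -> matches Jones
  - book 2 (Hollow Hills): author_id=4 -> matches Jones
  - book 3 (Northern Lights): author_id=NULL, no match -> dropped
  - book 4 (River Crossing): author_id=2 -> matches Baker
  - book 5 (Midnight Sun): author_id=2 -> matches Baker
  - book 6 (Stone Bridges): author_id=3 -> matches Carter
  - book 7 (The Old House): author_id=4 -> matches Jones
So 1 of 7 rows is dropped.

SQL:
SELECT a.title, b.name AS author
FROM books a
INNER JOIN authors b ON a.author_id = b.id

Result:
title          | author
---------------+-------
The Long Road  | Jones 
Hollow Hills   | Jones 
River Crossing | Baker 
Midnight Sun   | Baker 
Stone Bridges  | Carter
The Old House  | Jones 


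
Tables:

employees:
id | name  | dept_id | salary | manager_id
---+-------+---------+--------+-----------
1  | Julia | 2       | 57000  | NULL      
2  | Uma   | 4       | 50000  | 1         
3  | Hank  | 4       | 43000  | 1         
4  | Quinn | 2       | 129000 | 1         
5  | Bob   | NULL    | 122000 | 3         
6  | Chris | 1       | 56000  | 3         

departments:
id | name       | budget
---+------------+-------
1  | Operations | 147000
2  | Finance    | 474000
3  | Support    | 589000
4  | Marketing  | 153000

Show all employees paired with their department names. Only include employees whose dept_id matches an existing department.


INNER JOIN keeps only employees rows whose dept_id matches an id in departments. Walk through each employee:
  - employee 1 (Julia): dept_id=2 -> matches Finance
  - employee 2 (Uma): dept_id=4 -> matches Marketing
  - employee 3 (Hank): dept_id=4 -> matches Marketing
  - employee 4 (Quinn): dept_id=2 -> matches Finance
  - employee 5 (Bob): dept_id=NULL, no match -> dropped
  - employee 6 (Chris): dept_id=1 -> matches Operations
So 1 of 6 rows is dropped.

SQL:
SELECT a.name, b.name AS department
FROM employees a
INNER JOIN departments b ON a.dept_id = b.id

Result:
name  | department
------+-----------
Julia | Finance   
Uma   | Marketing 
Hank  | Marketing 
Quinn | Finance   
Chris | Operations


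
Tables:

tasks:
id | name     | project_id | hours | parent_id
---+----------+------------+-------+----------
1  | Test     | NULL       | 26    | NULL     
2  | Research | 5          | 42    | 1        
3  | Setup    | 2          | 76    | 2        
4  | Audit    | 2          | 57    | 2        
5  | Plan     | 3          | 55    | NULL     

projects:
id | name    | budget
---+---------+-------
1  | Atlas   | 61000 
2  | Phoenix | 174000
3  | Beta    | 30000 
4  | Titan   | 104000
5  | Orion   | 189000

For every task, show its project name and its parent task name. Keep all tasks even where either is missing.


Two LEFT JOINs from the same base table tasks: one to projects via project_id, one to tasks itself via parent_id. Both are LEFT so every task is preserved.
Match against projects:
  - task 1 (Test): project_id=NULL, no match -> kept with NULL
  - task 2 (Research): project_id=5 -> matches Orion
  - task 3 (Setup): project_id=2 -> matches Phoenix
  - task 4 (Audit): project_id=2 -> matches Phoenix
  - task 5 (Plan): project_id=3 -> matches Beta
Match against tasks (self):
  - task 1 (Test): parent_id=NULL -> NULL
  - task 2 (Research): parent_id=1 -> Test
  - task 3 (Setup): parent_id=2 -> Research
  - task 4 (Audit): parent_id=2 -> Research
  - task 5 (Plan): parent_id=NULL -> NULL

SQL:
SELECT a.name, b.name AS project, c.name AS parent
FROM tasks a
LEFT JOIN projects b ON a.project_id = b.id
LEFT JOIN tasks c ON a.parent_id = c.id

Result:
name     | project | parent  
---------+---------+---------
Test     | NULL    | NULL    
Research | Orion   | Test    
Setup    | Phoenix | Research
Audit    | Phoenix | Research
Plan     | Beta    | NULL    
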